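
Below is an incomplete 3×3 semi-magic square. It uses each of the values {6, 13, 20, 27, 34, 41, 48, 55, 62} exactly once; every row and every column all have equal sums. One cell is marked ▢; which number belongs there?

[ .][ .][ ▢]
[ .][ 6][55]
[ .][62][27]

20

The 9 entries sum to 306, so each line sums to 306/3 = 102.
From row 2, 102 − (6 + 55) gives (2,1) = 41.
From row 3, 102 − (62 + 27) gives (3,1) = 13.
The remaining cell in column 1 is (1,1) = 102 − 54 = 48.
The remaining cell in column 2 is (1,2) = 102 − 68 = 34.
Column 3 needs 102; the known cells sum to 82, so (1,3) = 20.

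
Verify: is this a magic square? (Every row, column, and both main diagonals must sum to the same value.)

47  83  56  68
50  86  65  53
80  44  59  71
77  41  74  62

Row 1: 47 + 83 + 56 + 68 = 254.
Row 2: 50 + 86 + 65 + 53 = 254.
Row 3: 80 + 44 + 59 + 71 = 254.
Row 4: 77 + 41 + 74 + 62 = 254.
Column 1: 47 + 50 + 80 + 77 = 254.
Column 2: 83 + 86 + 44 + 41 = 254.
Column 3: 56 + 65 + 59 + 74 = 254.
Column 4: 68 + 53 + 71 + 62 = 254.
Main diagonal: 47 + 86 + 59 + 62 = 254.
Anti-diagonal: 68 + 65 + 44 + 77 = 254.
All lines sum to 254.

Yes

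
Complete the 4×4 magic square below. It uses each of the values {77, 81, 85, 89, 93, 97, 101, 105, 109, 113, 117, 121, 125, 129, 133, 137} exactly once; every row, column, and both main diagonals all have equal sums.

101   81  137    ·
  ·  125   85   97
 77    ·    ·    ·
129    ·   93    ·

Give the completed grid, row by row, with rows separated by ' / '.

The 16 entries sum to 1712, so each line sums to 1712/4 = 428.
Row 1 must total 428; the given cells sum to 319, so (1,4) = 109.
Row 2 needs 428; the known cells sum to 307, so (2,1) = 121.
Column 3 must total 428; the given cells sum to 315, so (3,3) = 113.
Main diagonal must total 428; the given cells sum to 339, so (4,4) = 89.
Using anti-diagonal: 109 + 85 + 129 + ? → (3,2) = 428 − 323 = 105.
Row 3 must total 428; the given cells sum to 295, so (3,4) = 133.
Row 4: 129 + 93 + 89 + ? = 428, so (4,2) = 117.

101 81 137 109 / 121 125 85 97 / 77 105 113 133 / 129 117 93 89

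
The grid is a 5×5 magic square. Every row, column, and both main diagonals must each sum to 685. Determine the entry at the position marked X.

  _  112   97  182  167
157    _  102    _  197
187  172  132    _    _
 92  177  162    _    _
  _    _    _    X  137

Row 1: 112 + 97 + 182 + 167 + ? = 685, so (1,1) = 127.
The remaining cell in column 1 is (5,1) = 685 − 563 = 122.
Using column 3: 97 + 102 + 132 + 162 + ? → (5,3) = 685 − 493 = 192.
From anti-diagonal, 685 − (167 + 132 + 177 + 122) gives (2,4) = 87.
Row 2 must total 685; the given cells sum to 543, so (2,2) = 142.
Using column 2: 112 + 142 + 172 + 177 + ? → (5,2) = 685 − 603 = 82.
Main diagonal must total 685; the given cells sum to 538, so (4,4) = 147.
Row 4: 92 + 177 + 162 + 147 + ? = 685, so (4,5) = 107.
The remaining cell in row 5 is (5,4) = 685 − 533 = 152.

152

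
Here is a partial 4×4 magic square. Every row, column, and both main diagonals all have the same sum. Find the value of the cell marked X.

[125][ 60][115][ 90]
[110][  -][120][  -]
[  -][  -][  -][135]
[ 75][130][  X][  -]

Row 1 is complete and sums to 390; that is the magic constant.
Column 1 needs 390; the known cells sum to 310, so (3,1) = 80.
Anti-diagonal must total 390; the given cells sum to 285, so (3,2) = 105.
Row 3 must total 390; the given cells sum to 320, so (3,3) = 70.
The remaining cell in column 2 is (2,2) = 390 − 295 = 95.
Column 3 needs 390; the known cells sum to 305, so (4,3) = 85.

85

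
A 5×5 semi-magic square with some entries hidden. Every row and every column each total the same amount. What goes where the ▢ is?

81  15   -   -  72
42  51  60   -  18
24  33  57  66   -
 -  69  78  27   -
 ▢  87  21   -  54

Column 2 is complete and sums to 255; that is the magic constant.
Row 2 must total 255; the given cells sum to 171, so (2,4) = 84.
The remaining cell in row 3 is (3,5) = 255 − 180 = 75.
The remaining cell in column 3 is (1,3) = 255 − 216 = 39.
Using column 5: 72 + 18 + 75 + 54 + ? → (4,5) = 255 − 219 = 36.
Using row 1: 81 + 15 + 39 + 72 + ? → (1,4) = 255 − 207 = 48.
Row 4: 69 + 78 + 27 + 36 + ? = 255, so (4,1) = 45.
From column 1, 255 − (81 + 42 + 24 + 45) gives (5,1) = 63.

63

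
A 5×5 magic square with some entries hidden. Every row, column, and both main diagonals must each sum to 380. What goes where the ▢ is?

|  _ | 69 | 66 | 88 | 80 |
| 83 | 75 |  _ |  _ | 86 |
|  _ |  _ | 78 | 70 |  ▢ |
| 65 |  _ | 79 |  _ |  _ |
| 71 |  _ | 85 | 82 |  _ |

Row 1 needs 380; the known cells sum to 303, so (1,1) = 77.
Column 1 needs 380; the known cells sum to 296, so (3,1) = 84.
Column 3 needs 380; the known cells sum to 308, so (2,3) = 72.
Row 2 needs 380; the known cells sum to 316, so (2,4) = 64.
Column 4 must total 380; the given cells sum to 304, so (4,4) = 76.
Using main diagonal: 77 + 75 + 78 + 76 + ? → (5,5) = 380 − 306 = 74.
Using anti-diagonal: 80 + 64 + 78 + 71 + ? → (4,2) = 380 − 293 = 87.
Row 4 must total 380; the given cells sum to 307, so (4,5) = 73.
Using row 5: 71 + 85 + 82 + 74 + ? → (5,2) = 380 − 312 = 68.
Using column 2: 69 + 75 + 87 + 68 + ? → (3,2) = 380 − 299 = 81.
From column 5, 380 − (80 + 86 + 73 + 74) gives (3,5) = 67.

67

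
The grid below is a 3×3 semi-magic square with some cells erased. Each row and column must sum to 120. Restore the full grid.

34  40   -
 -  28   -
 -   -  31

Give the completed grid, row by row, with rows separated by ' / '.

34 40 46 / 49 28 43 / 37 52 31

From row 1, 120 − (34 + 40) gives (1,3) = 46.
The remaining cell in column 2 is (3,2) = 120 − 68 = 52.
From column 3, 120 − (46 + 31) gives (2,3) = 43.
The remaining cell in row 2 is (2,1) = 120 − 71 = 49.
The remaining cell in row 3 is (3,1) = 120 − 83 = 37.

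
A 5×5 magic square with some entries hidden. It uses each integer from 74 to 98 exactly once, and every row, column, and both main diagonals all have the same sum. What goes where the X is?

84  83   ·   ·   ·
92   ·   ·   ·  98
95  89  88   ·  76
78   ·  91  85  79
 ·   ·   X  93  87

94

The entries are 74 through 98, which sum to 2150, so each line sums to 2150/5 = 430.
The remaining cell in row 3 is (3,4) = 430 − 348 = 82.
Row 4: 78 + 91 + 85 + 79 + ? = 430, so (4,2) = 97.
Column 1: 84 + 92 + 95 + 78 + ? = 430, so (5,1) = 81.
Column 5 must total 430; the given cells sum to 340, so (1,5) = 90.
Main diagonal needs 430; the known cells sum to 344, so (2,2) = 86.
From anti-diagonal, 430 − (90 + 88 + 97 + 81) gives (2,4) = 74.
From row 2, 430 − (92 + 86 + 74 + 98) gives (2,3) = 80.
Column 2 needs 430; the known cells sum to 355, so (5,2) = 75.
The remaining cell in column 4 is (1,4) = 430 − 334 = 96.
Row 1 needs 430; the known cells sum to 353, so (1,3) = 77.
Row 5 must total 430; the given cells sum to 336, so (5,3) = 94.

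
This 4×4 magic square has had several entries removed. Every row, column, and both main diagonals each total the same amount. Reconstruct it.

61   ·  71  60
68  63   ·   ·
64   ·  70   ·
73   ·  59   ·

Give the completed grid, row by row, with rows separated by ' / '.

61 74 71 60 / 68 63 66 69 / 64 67 70 65 / 73 62 59 72

Column 1 is already complete: 61 + 68 + 64 + 73 = 266, so that is the magic constant.
Row 1 must total 266; the given cells sum to 192, so (1,2) = 74.
Using column 3: 71 + 70 + 59 + ? → (2,3) = 266 − 200 = 66.
Using main diagonal: 61 + 63 + 70 + ? → (4,4) = 266 − 194 = 72.
Anti-diagonal: 60 + 66 + 73 + ? = 266, so (3,2) = 67.
Using row 2: 68 + 63 + 66 + ? → (2,4) = 266 − 197 = 69.
Using row 3: 64 + 67 + 70 + ? → (3,4) = 266 − 201 = 65.
Row 4 must total 266; the given cells sum to 204, so (4,2) = 62.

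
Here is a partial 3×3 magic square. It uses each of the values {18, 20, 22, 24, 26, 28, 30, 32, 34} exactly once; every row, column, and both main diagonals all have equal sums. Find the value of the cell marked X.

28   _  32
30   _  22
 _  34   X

24

The 9 entries sum to 234, so each line sums to 234/3 = 78.
Using row 1: 28 + 32 + ? → (1,2) = 78 − 60 = 18.
Row 2 needs 78; the known cells sum to 52, so (2,2) = 26.
The remaining cell in column 1 is (3,1) = 78 − 58 = 20.
Column 3 needs 78; the known cells sum to 54, so (3,3) = 24.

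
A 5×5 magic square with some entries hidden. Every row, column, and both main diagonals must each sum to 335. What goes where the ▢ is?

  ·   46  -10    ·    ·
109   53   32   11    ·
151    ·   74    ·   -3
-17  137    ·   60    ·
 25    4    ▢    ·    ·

123

From row 2, 335 − (109 + 53 + 32 + 11) gives (2,5) = 130.
Column 1 needs 335; the known cells sum to 268, so (1,1) = 67.
Column 2 must total 335; the given cells sum to 240, so (3,2) = 95.
The remaining cell in main diagonal is (5,5) = 335 − 254 = 81.
The remaining cell in anti-diagonal is (1,5) = 335 − 247 = 88.
From row 1, 335 − (67 + 46 + (-10) + 88) gives (1,4) = 144.
Using row 3: 151 + 95 + 74 + (-3) + ? → (3,4) = 335 − 317 = 18.
Column 4 must total 335; the given cells sum to 233, so (5,4) = 102.
Using column 5: 88 + 130 + (-3) + 81 + ? → (4,5) = 335 − 296 = 39.
Using row 4: -17 + 137 + 60 + 39 + ? → (4,3) = 335 − 219 = 116.
Row 5: 25 + 4 + 102 + 81 + ? = 335, so (5,3) = 123.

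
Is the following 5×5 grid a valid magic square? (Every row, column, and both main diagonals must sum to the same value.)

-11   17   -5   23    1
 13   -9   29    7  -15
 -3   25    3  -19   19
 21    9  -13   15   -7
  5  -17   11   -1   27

Row 1: -11 + 17 + (-5) + 23 + 1 = 25.
Row 2: 13 + (-9) + 29 + 7 + (-15) = 25.
Row 3: -3 + 25 + 3 + (-19) + 19 = 25.
Row 4: 21 + 9 + (-13) + 15 + (-7) = 25.
Row 5: 5 + (-17) + 11 + (-1) + 27 = 25.
Column 1: -11 + 13 + (-3) + 21 + 5 = 25.
Column 2: 17 + (-9) + 25 + 9 + (-17) = 25.
Column 3: -5 + 29 + 3 + (-13) + 11 = 25.
Column 4: 23 + 7 + (-19) + 15 + (-1) = 25.
Column 5: 1 + (-15) + 19 + (-7) + 27 = 25.
Main diagonal: -11 + (-9) + 3 + 15 + 27 = 25.
Anti-diagonal: 1 + 7 + 3 + 9 + 5 = 25.
All lines sum to 25.

Yes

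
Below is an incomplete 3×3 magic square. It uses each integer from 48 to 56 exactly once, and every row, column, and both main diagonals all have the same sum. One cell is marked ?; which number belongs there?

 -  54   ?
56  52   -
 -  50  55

The entries are 48 through 56, which sum to 468, so each line sums to 468/3 = 156.
Using row 2: 56 + 52 + ? → (2,3) = 156 − 108 = 48.
Using row 3: 50 + 55 + ? → (3,1) = 156 − 105 = 51.
Using column 1: 56 + 51 + ? → (1,1) = 156 − 107 = 49.
Column 3 must total 156; the given cells sum to 103, so (1,3) = 53.

53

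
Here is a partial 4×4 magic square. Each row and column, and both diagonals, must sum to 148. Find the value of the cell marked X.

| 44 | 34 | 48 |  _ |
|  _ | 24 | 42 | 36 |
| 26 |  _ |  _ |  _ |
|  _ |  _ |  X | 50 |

The remaining cell in row 1 is (1,4) = 148 − 126 = 22.
The remaining cell in row 2 is (2,1) = 148 − 102 = 46.
Column 1 needs 148; the known cells sum to 116, so (4,1) = 32.
Column 4 needs 148; the known cells sum to 108, so (3,4) = 40.
The remaining cell in main diagonal is (3,3) = 148 − 118 = 30.
Anti-diagonal must total 148; the given cells sum to 96, so (3,2) = 52.
Column 2: 34 + 24 + 52 + ? = 148, so (4,2) = 38.
Column 3: 48 + 42 + 30 + ? = 148, so (4,3) = 28.

28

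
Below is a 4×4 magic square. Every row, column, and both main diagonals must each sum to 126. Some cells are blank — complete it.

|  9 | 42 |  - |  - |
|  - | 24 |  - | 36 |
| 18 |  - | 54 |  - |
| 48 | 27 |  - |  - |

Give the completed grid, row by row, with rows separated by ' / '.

9 42 45 30 / 51 24 15 36 / 18 33 54 21 / 48 27 12 39

Column 1 must total 126; the given cells sum to 75, so (2,1) = 51.
From column 2, 126 − (42 + 24 + 27) gives (3,2) = 33.
Using main diagonal: 9 + 24 + 54 + ? → (4,4) = 126 − 87 = 39.
Row 2 needs 126; the known cells sum to 111, so (2,3) = 15.
From row 3, 126 − (18 + 33 + 54) gives (3,4) = 21.
Row 4 needs 126; the known cells sum to 114, so (4,3) = 12.
Column 3 needs 126; the known cells sum to 81, so (1,3) = 45.
The remaining cell in column 4 is (1,4) = 126 − 96 = 30.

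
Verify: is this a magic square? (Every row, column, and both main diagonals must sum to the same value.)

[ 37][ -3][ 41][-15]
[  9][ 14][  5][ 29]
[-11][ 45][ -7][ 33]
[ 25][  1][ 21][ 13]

No — column 2 sums to 57 but column 1 sums to 60.

Row 1: 37 + (-3) + 41 + (-15) = 60.
Row 2: 9 + 14 + 5 + 29 = 57.
Row 3: -11 + 45 + (-7) + 33 = 60.
Row 4: 25 + 1 + 21 + 13 = 60.
Column 1: 37 + 9 + (-11) + 25 = 60.
Column 2: -3 + 14 + 45 + 1 = 57.
Column 3: 41 + 5 + (-7) + 21 = 60.
Column 4: -15 + 29 + 33 + 13 = 60.
Main diagonal: 37 + 14 + (-7) + 13 = 57.
Anti-diagonal: -15 + 5 + 45 + 25 = 60.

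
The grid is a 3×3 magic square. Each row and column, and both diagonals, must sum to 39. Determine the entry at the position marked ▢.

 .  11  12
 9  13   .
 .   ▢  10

The remaining cell in row 1 is (1,1) = 39 − 23 = 16.
From row 2, 39 − (9 + 13) gives (2,3) = 17.
Column 1 needs 39; the known cells sum to 25, so (3,1) = 14.
Column 2: 11 + 13 + ? = 39, so (3,2) = 15.

15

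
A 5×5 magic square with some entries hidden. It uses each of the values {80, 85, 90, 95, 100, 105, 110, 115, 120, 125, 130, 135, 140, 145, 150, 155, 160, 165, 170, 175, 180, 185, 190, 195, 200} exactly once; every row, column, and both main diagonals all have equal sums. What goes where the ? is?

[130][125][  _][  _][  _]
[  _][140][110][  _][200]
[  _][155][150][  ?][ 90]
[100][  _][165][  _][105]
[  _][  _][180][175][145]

The 25 entries sum to 3500, so each line sums to 3500/5 = 700.
From column 3, 700 − (110 + 150 + 165 + 180) gives (1,3) = 95.
The remaining cell in column 5 is (1,5) = 700 − 540 = 160.
Main diagonal needs 700; the known cells sum to 565, so (4,4) = 135.
Row 1 needs 700; the known cells sum to 510, so (1,4) = 190.
The remaining cell in row 4 is (4,2) = 700 − 505 = 195.
The remaining cell in column 2 is (5,2) = 700 − 615 = 85.
From row 5, 700 − (85 + 180 + 175 + 145) gives (5,1) = 115.
The remaining cell in anti-diagonal is (2,4) = 700 − 620 = 80.
The remaining cell in row 2 is (2,1) = 700 − 530 = 170.
Column 1: 130 + 170 + 100 + 115 + ? = 700, so (3,1) = 185.
Column 4: 190 + 80 + 135 + 175 + ? = 700, so (3,4) = 120.

120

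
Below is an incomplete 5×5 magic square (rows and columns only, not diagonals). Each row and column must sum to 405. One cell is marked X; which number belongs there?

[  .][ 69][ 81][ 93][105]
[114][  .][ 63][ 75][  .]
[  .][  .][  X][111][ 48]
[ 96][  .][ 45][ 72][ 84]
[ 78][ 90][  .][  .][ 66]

The remaining cell in row 1 is (1,1) = 405 − 348 = 57.
From row 4, 405 − (96 + 45 + 72 + 84) gives (4,2) = 108.
From column 1, 405 − (57 + 114 + 96 + 78) gives (3,1) = 60.
Column 4: 93 + 75 + 111 + 72 + ? = 405, so (5,4) = 54.
Column 5 must total 405; the given cells sum to 303, so (2,5) = 102.
From row 2, 405 − (114 + 63 + 75 + 102) gives (2,2) = 51.
Row 5: 78 + 90 + 54 + 66 + ? = 405, so (5,3) = 117.
Column 2 needs 405; the known cells sum to 318, so (3,2) = 87.
Column 3 must total 405; the given cells sum to 306, so (3,3) = 99.

99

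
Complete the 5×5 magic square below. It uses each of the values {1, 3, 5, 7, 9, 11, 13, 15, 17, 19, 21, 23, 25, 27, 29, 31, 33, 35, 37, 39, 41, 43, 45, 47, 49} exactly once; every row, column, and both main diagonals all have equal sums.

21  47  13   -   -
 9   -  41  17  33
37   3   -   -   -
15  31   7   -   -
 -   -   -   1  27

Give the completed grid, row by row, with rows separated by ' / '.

The 25 entries sum to 625, so each line sums to 625/5 = 125.
From row 2, 125 − (9 + 41 + 17 + 33) gives (2,2) = 25.
Using column 1: 21 + 9 + 37 + 15 + ? → (5,1) = 125 − 82 = 43.
Column 2 must total 125; the given cells sum to 106, so (5,2) = 19.
Row 5 needs 125; the known cells sum to 90, so (5,3) = 35.
Using column 3: 13 + 41 + 7 + 35 + ? → (3,3) = 125 − 96 = 29.
Main diagonal must total 125; the given cells sum to 102, so (4,4) = 23.
Anti-diagonal needs 125; the known cells sum to 120, so (1,5) = 5.
Using row 1: 21 + 47 + 13 + 5 + ? → (1,4) = 125 − 86 = 39.
The remaining cell in row 4 is (4,5) = 125 − 76 = 49.
Using column 4: 39 + 17 + 23 + 1 + ? → (3,4) = 125 − 80 = 45.
Column 5 needs 125; the known cells sum to 114, so (3,5) = 11.

21 47 13 39 5 / 9 25 41 17 33 / 37 3 29 45 11 / 15 31 7 23 49 / 43 19 35 1 27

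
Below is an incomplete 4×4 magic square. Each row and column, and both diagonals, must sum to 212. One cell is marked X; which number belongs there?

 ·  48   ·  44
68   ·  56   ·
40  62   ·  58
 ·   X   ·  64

The remaining cell in row 3 is (3,3) = 212 − 160 = 52.
The remaining cell in column 4 is (2,4) = 212 − 166 = 46.
Anti-diagonal must total 212; the given cells sum to 162, so (4,1) = 50.
Row 2 must total 212; the given cells sum to 170, so (2,2) = 42.
Column 1: 68 + 40 + 50 + ? = 212, so (1,1) = 54.
Using column 2: 48 + 42 + 62 + ? → (4,2) = 212 − 152 = 60.

60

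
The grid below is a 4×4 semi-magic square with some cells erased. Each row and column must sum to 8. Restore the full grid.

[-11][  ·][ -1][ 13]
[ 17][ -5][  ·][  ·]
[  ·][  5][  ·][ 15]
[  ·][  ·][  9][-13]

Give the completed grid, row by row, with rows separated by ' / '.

-11 7 -1 13 / 17 -5 3 -7 / -9 5 -3 15 / 11 1 9 -13

Row 1 must total 8; the given cells sum to 1, so (1,2) = 7.
Column 2 needs 8; the known cells sum to 7, so (4,2) = 1.
The remaining cell in column 4 is (2,4) = 8 − 15 = -7.
The remaining cell in row 2 is (2,3) = 8 − 5 = 3.
Row 4 must total 8; the given cells sum to -3, so (4,1) = 11.
Column 1 needs 8; the known cells sum to 17, so (3,1) = -9.
Column 3: -1 + 3 + 9 + ? = 8, so (3,3) = -3.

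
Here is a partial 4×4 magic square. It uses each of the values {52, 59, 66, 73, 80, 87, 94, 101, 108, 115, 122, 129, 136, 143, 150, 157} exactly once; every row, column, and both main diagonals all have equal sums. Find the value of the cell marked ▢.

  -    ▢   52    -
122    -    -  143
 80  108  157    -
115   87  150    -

The 16 entries sum to 1672, so each line sums to 1672/4 = 418.
Row 3 must total 418; the given cells sum to 345, so (3,4) = 73.
Row 4 needs 418; the known cells sum to 352, so (4,4) = 66.
Using column 1: 122 + 80 + 115 + ? → (1,1) = 418 − 317 = 101.
Column 3 needs 418; the known cells sum to 359, so (2,3) = 59.
Column 4 must total 418; the given cells sum to 282, so (1,4) = 136.
The remaining cell in main diagonal is (2,2) = 418 − 324 = 94.
Row 1 must total 418; the given cells sum to 289, so (1,2) = 129.

129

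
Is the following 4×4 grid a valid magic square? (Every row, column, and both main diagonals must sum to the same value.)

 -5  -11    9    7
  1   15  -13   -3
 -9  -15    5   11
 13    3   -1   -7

No — row 4 sums to 8 but column 2 sums to -8.

Row 1: -5 + (-11) + 9 + 7 = 0.
Row 2: 1 + 15 + (-13) + (-3) = 0.
Row 3: -9 + (-15) + 5 + 11 = -8.
Row 4: 13 + 3 + (-1) + (-7) = 8.
Column 1: -5 + 1 + (-9) + 13 = 0.
Column 2: -11 + 15 + (-15) + 3 = -8.
Column 3: 9 + (-13) + 5 + (-1) = 0.
Column 4: 7 + (-3) + 11 + (-7) = 8.
Main diagonal: -5 + 15 + 5 + (-7) = 8.
Anti-diagonal: 7 + (-13) + (-15) + 13 = -8.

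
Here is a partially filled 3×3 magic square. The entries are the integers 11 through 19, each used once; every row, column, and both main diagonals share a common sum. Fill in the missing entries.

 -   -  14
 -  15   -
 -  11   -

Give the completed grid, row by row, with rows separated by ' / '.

The entries are 11 through 19, which sum to 135, so each line sums to 135/3 = 45.
Column 2: 15 + 11 + ? = 45, so (1,2) = 19.
Anti-diagonal needs 45; the known cells sum to 29, so (3,1) = 16.
The remaining cell in row 1 is (1,1) = 45 − 33 = 12.
The remaining cell in row 3 is (3,3) = 45 − 27 = 18.
The remaining cell in column 1 is (2,1) = 45 − 28 = 17.
From column 3, 45 − (14 + 18) gives (2,3) = 13.

12 19 14 / 17 15 13 / 16 11 18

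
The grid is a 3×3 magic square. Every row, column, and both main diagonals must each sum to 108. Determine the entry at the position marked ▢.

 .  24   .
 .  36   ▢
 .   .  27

Column 2 needs 108; the known cells sum to 60, so (3,2) = 48.
From main diagonal, 108 − (36 + 27) gives (1,1) = 45.
The remaining cell in row 1 is (1,3) = 108 − 69 = 39.
Row 3 must total 108; the given cells sum to 75, so (3,1) = 33.
Column 1 needs 108; the known cells sum to 78, so (2,1) = 30.
Using column 3: 39 + 27 + ? → (2,3) = 108 − 66 = 42.

42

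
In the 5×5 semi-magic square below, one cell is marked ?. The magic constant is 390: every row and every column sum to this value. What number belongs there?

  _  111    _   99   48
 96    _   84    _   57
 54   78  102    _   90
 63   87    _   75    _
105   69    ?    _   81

From row 3, 390 − (54 + 78 + 102 + 90) gives (3,4) = 66.
Using column 1: 96 + 54 + 63 + 105 + ? → (1,1) = 390 − 318 = 72.
Column 2: 111 + 78 + 87 + 69 + ? = 390, so (2,2) = 45.
Column 5: 48 + 57 + 90 + 81 + ? = 390, so (4,5) = 114.
Using row 1: 72 + 111 + 99 + 48 + ? → (1,3) = 390 − 330 = 60.
From row 2, 390 − (96 + 45 + 84 + 57) gives (2,4) = 108.
From row 4, 390 − (63 + 87 + 75 + 114) gives (4,3) = 51.
Column 3 needs 390; the known cells sum to 297, so (5,3) = 93.

93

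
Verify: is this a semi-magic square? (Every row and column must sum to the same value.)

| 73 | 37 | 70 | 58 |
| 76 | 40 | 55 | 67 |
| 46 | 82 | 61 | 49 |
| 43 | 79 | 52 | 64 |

Row 1: 73 + 37 + 70 + 58 = 238.
Row 2: 76 + 40 + 55 + 67 = 238.
Row 3: 46 + 82 + 61 + 49 = 238.
Row 4: 43 + 79 + 52 + 64 = 238.
Column 1: 73 + 76 + 46 + 43 = 238.
Column 2: 37 + 40 + 82 + 79 = 238.
Column 3: 70 + 55 + 61 + 52 = 238.
Column 4: 58 + 67 + 49 + 64 = 238.
All lines sum to 238.

Yes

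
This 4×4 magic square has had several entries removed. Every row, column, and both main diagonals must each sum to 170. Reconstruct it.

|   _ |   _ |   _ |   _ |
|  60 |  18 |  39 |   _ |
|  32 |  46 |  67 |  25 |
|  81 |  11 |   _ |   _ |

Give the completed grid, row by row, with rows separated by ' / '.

Row 2: 60 + 18 + 39 + ? = 170, so (2,4) = 53.
Column 1 must total 170; the given cells sum to 173, so (1,1) = -3.
Column 2 must total 170; the given cells sum to 75, so (1,2) = 95.
The remaining cell in main diagonal is (4,4) = 170 − 82 = 88.
Using anti-diagonal: 39 + 46 + 81 + ? → (1,4) = 170 − 166 = 4.
Row 1 needs 170; the known cells sum to 96, so (1,3) = 74.
The remaining cell in row 4 is (4,3) = 170 − 180 = -10.

-3 95 74 4 / 60 18 39 53 / 32 46 67 25 / 81 11 -10 88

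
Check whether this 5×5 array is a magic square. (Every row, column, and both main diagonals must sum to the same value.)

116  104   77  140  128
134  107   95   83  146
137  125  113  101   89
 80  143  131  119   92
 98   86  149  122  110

Yes

Row 1: 116 + 104 + 77 + 140 + 128 = 565.
Row 2: 134 + 107 + 95 + 83 + 146 = 565.
Row 3: 137 + 125 + 113 + 101 + 89 = 565.
Row 4: 80 + 143 + 131 + 119 + 92 = 565.
Row 5: 98 + 86 + 149 + 122 + 110 = 565.
Column 1: 116 + 134 + 137 + 80 + 98 = 565.
Column 2: 104 + 107 + 125 + 143 + 86 = 565.
Column 3: 77 + 95 + 113 + 131 + 149 = 565.
Column 4: 140 + 83 + 101 + 119 + 122 = 565.
Column 5: 128 + 146 + 89 + 92 + 110 = 565.
Main diagonal: 116 + 107 + 113 + 119 + 110 = 565.
Anti-diagonal: 128 + 83 + 113 + 143 + 98 = 565.
All lines sum to 565.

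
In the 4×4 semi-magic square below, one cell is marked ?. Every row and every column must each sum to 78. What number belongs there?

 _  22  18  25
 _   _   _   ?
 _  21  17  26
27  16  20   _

12

From row 1, 78 − (22 + 18 + 25) gives (1,1) = 13.
Row 3 needs 78; the known cells sum to 64, so (3,1) = 14.
Row 4: 27 + 16 + 20 + ? = 78, so (4,4) = 15.
Column 1 needs 78; the known cells sum to 54, so (2,1) = 24.
Column 2 must total 78; the given cells sum to 59, so (2,2) = 19.
Using column 3: 18 + 17 + 20 + ? → (2,3) = 78 − 55 = 23.
From column 4, 78 − (25 + 26 + 15) gives (2,4) = 12.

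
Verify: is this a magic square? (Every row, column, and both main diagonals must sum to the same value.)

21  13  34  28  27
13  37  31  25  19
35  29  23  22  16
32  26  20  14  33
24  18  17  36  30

Row 1: 21 + 13 + 34 + 28 + 27 = 123.
Row 2: 13 + 37 + 31 + 25 + 19 = 125.
Row 3: 35 + 29 + 23 + 22 + 16 = 125.
Row 4: 32 + 26 + 20 + 14 + 33 = 125.
Row 5: 24 + 18 + 17 + 36 + 30 = 125.
Column 1: 21 + 13 + 35 + 32 + 24 = 125.
Column 2: 13 + 37 + 29 + 26 + 18 = 123.
Column 3: 34 + 31 + 23 + 20 + 17 = 125.
Column 4: 28 + 25 + 22 + 14 + 36 = 125.
Column 5: 27 + 19 + 16 + 33 + 30 = 125.
Main diagonal: 21 + 37 + 23 + 14 + 30 = 125.
Anti-diagonal: 27 + 25 + 23 + 26 + 24 = 125.

No — row 3 sums to 125 but row 1 sums to 123.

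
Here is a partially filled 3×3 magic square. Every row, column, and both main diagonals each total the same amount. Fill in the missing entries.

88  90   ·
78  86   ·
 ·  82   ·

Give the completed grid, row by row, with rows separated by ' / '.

88 90 80 / 78 86 94 / 92 82 84

Column 2 is already complete: 90 + 86 + 82 = 258, so that is the magic constant.
Using row 1: 88 + 90 + ? → (1,3) = 258 − 178 = 80.
Row 2 needs 258; the known cells sum to 164, so (2,3) = 94.
Column 1: 88 + 78 + ? = 258, so (3,1) = 92.
Column 3: 80 + 94 + ? = 258, so (3,3) = 84.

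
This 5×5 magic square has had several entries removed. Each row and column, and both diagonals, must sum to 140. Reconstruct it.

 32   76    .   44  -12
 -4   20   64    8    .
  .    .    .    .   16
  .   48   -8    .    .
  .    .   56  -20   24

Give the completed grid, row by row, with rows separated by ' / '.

32 76 0 44 -12 / -4 20 64 8 52 / 40 -16 28 72 16 / 4 48 -8 36 60 / 68 12 56 -20 24

Row 1 needs 140; the known cells sum to 140, so (1,3) = 0.
From row 2, 140 − (-4 + 20 + 64 + 8) gives (2,5) = 52.
Using column 3: 0 + 64 + (-8) + 56 + ? → (3,3) = 140 − 112 = 28.
Column 5: -12 + 52 + 16 + 24 + ? = 140, so (4,5) = 60.
Using main diagonal: 32 + 20 + 28 + 24 + ? → (4,4) = 140 − 104 = 36.
The remaining cell in anti-diagonal is (5,1) = 140 − 72 = 68.
From row 4, 140 − (48 + (-8) + 36 + 60) gives (4,1) = 4.
The remaining cell in row 5 is (5,2) = 140 − 128 = 12.
Using column 1: 32 + (-4) + 4 + 68 + ? → (3,1) = 140 − 100 = 40.
Column 2: 76 + 20 + 48 + 12 + ? = 140, so (3,2) = -16.
Column 4: 44 + 8 + 36 + (-20) + ? = 140, so (3,4) = 72.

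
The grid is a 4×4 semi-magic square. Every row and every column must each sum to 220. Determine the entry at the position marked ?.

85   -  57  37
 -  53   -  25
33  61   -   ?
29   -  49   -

Row 1: 85 + 57 + 37 + ? = 220, so (1,2) = 41.
Using column 1: 85 + 33 + 29 + ? → (2,1) = 220 − 147 = 73.
Column 2: 41 + 53 + 61 + ? = 220, so (4,2) = 65.
Row 2 must total 220; the given cells sum to 151, so (2,3) = 69.
Using row 4: 29 + 65 + 49 + ? → (4,4) = 220 − 143 = 77.
From column 3, 220 − (57 + 69 + 49) gives (3,3) = 45.
The remaining cell in column 4 is (3,4) = 220 − 139 = 81.

81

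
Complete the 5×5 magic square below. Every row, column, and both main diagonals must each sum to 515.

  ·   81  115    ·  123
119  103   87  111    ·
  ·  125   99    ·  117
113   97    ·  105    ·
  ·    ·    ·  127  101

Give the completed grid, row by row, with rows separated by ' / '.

107 81 115 89 123 / 119 103 87 111 95 / 91 125 99 83 117 / 113 97 121 105 79 / 85 109 93 127 101

From row 2, 515 − (119 + 103 + 87 + 111) gives (2,5) = 95.
Using column 2: 81 + 103 + 125 + 97 + ? → (5,2) = 515 − 406 = 109.
The remaining cell in column 5 is (4,5) = 515 − 436 = 79.
Main diagonal needs 515; the known cells sum to 408, so (1,1) = 107.
Anti-diagonal needs 515; the known cells sum to 430, so (5,1) = 85.
Using row 1: 107 + 81 + 115 + 123 + ? → (1,4) = 515 − 426 = 89.
Row 4 must total 515; the given cells sum to 394, so (4,3) = 121.
Row 5 must total 515; the given cells sum to 422, so (5,3) = 93.
From column 1, 515 − (107 + 119 + 113 + 85) gives (3,1) = 91.
From column 4, 515 − (89 + 111 + 105 + 127) gives (3,4) = 83.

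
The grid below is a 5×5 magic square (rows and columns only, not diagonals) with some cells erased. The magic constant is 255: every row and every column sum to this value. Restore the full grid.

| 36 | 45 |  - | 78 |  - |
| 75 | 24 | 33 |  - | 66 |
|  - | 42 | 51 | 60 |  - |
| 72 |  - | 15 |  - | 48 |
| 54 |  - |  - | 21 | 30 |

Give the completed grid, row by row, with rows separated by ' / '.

36 45 69 78 27 / 75 24 33 57 66 / 18 42 51 60 84 / 72 81 15 39 48 / 54 63 87 21 30

Row 2 must total 255; the given cells sum to 198, so (2,4) = 57.
Column 1 needs 255; the known cells sum to 237, so (3,1) = 18.
From column 4, 255 − (78 + 57 + 60 + 21) gives (4,4) = 39.
Row 3 must total 255; the given cells sum to 171, so (3,5) = 84.
Row 4: 72 + 15 + 39 + 48 + ? = 255, so (4,2) = 81.
Column 2 must total 255; the given cells sum to 192, so (5,2) = 63.
Column 5 must total 255; the given cells sum to 228, so (1,5) = 27.
Row 1 needs 255; the known cells sum to 186, so (1,3) = 69.
The remaining cell in row 5 is (5,3) = 255 − 168 = 87.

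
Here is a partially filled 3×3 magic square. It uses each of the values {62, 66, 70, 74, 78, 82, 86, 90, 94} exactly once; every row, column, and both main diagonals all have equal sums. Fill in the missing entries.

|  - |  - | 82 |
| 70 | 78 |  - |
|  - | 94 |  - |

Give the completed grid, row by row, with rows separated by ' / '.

90 62 82 / 70 78 86 / 74 94 66

The 9 entries sum to 702, so each line sums to 702/3 = 234.
Row 2: 70 + 78 + ? = 234, so (2,3) = 86.
The remaining cell in column 2 is (1,2) = 234 − 172 = 62.
Using column 3: 82 + 86 + ? → (3,3) = 234 − 168 = 66.
From main diagonal, 234 − (78 + 66) gives (1,1) = 90.
Anti-diagonal needs 234; the known cells sum to 160, so (3,1) = 74.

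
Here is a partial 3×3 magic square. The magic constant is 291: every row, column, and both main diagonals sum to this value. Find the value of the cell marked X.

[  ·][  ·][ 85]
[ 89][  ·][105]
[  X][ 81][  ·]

Row 2: 89 + 105 + ? = 291, so (2,2) = 97.
The remaining cell in column 2 is (1,2) = 291 − 178 = 113.
Using column 3: 85 + 105 + ? → (3,3) = 291 − 190 = 101.
From main diagonal, 291 − (97 + 101) gives (1,1) = 93.
Anti-diagonal needs 291; the known cells sum to 182, so (3,1) = 109.

109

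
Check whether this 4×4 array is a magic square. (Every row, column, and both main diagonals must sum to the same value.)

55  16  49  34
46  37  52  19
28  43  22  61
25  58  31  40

Yes

Row 1: 55 + 16 + 49 + 34 = 154.
Row 2: 46 + 37 + 52 + 19 = 154.
Row 3: 28 + 43 + 22 + 61 = 154.
Row 4: 25 + 58 + 31 + 40 = 154.
Column 1: 55 + 46 + 28 + 25 = 154.
Column 2: 16 + 37 + 43 + 58 = 154.
Column 3: 49 + 52 + 22 + 31 = 154.
Column 4: 34 + 19 + 61 + 40 = 154.
Main diagonal: 55 + 37 + 22 + 40 = 154.
Anti-diagonal: 34 + 52 + 43 + 25 = 154.
All lines sum to 154.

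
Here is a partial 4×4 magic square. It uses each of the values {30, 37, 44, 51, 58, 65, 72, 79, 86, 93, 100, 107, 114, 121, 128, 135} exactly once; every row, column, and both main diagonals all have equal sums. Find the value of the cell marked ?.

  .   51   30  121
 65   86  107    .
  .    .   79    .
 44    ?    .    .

The 16 entries sum to 1320, so each line sums to 1320/4 = 330.
From row 1, 330 − (51 + 30 + 121) gives (1,1) = 128.
The remaining cell in row 2 is (2,4) = 330 − 258 = 72.
Column 1 must total 330; the given cells sum to 237, so (3,1) = 93.
Column 3 must total 330; the given cells sum to 216, so (4,3) = 114.
The remaining cell in main diagonal is (4,4) = 330 − 293 = 37.
The remaining cell in anti-diagonal is (3,2) = 330 − 272 = 58.
Using row 3: 93 + 58 + 79 + ? → (3,4) = 330 − 230 = 100.
Row 4: 44 + 114 + 37 + ? = 330, so (4,2) = 135.

135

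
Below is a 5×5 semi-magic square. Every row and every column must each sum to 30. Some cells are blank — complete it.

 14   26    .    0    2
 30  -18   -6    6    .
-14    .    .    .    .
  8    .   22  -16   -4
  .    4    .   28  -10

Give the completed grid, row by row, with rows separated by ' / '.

From row 1, 30 − (14 + 26 + 0 + 2) gives (1,3) = -12.
From row 2, 30 − (30 + (-18) + (-6) + 6) gives (2,5) = 18.
Row 4: 8 + 22 + (-16) + (-4) + ? = 30, so (4,2) = 20.
Column 1 must total 30; the given cells sum to 38, so (5,1) = -8.
Using column 2: 26 + (-18) + 20 + 4 + ? → (3,2) = 30 − 32 = -2.
Column 4 needs 30; the known cells sum to 18, so (3,4) = 12.
Using column 5: 2 + 18 + (-4) + (-10) + ? → (3,5) = 30 − 6 = 24.
Row 3 must total 30; the given cells sum to 20, so (3,3) = 10.
Row 5: -8 + 4 + 28 + (-10) + ? = 30, so (5,3) = 16.

14 26 -12 0 2 / 30 -18 -6 6 18 / -14 -2 10 12 24 / 8 20 22 -16 -4 / -8 4 16 28 -10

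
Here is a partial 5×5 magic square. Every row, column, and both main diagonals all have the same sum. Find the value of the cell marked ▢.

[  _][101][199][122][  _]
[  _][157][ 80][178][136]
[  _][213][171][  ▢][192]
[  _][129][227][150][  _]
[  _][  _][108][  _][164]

Column 3 is complete and sums to 785; that is the magic constant.
Row 2: 157 + 80 + 178 + 136 + ? = 785, so (2,1) = 234.
Column 2 needs 785; the known cells sum to 600, so (5,2) = 185.
The remaining cell in main diagonal is (1,1) = 785 − 642 = 143.
The remaining cell in row 1 is (1,5) = 785 − 565 = 220.
The remaining cell in column 5 is (4,5) = 785 − 712 = 73.
Using anti-diagonal: 220 + 178 + 171 + 129 + ? → (5,1) = 785 − 698 = 87.
Row 4 needs 785; the known cells sum to 579, so (4,1) = 206.
Using row 5: 87 + 185 + 108 + 164 + ? → (5,4) = 785 − 544 = 241.
Column 1: 143 + 234 + 206 + 87 + ? = 785, so (3,1) = 115.
From column 4, 785 − (122 + 178 + 150 + 241) gives (3,4) = 94.

94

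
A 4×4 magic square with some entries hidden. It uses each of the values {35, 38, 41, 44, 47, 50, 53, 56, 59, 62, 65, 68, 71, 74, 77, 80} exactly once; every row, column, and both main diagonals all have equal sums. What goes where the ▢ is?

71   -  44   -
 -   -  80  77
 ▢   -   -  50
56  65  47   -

68

The 16 entries sum to 920, so each line sums to 920/4 = 230.
Row 4 needs 230; the known cells sum to 168, so (4,4) = 62.
Column 3: 44 + 80 + 47 + ? = 230, so (3,3) = 59.
From column 4, 230 − (77 + 50 + 62) gives (1,4) = 41.
The remaining cell in main diagonal is (2,2) = 230 − 192 = 38.
Anti-diagonal: 41 + 80 + 56 + ? = 230, so (3,2) = 53.
Row 1 must total 230; the given cells sum to 156, so (1,2) = 74.
Row 2: 38 + 80 + 77 + ? = 230, so (2,1) = 35.
Row 3: 53 + 59 + 50 + ? = 230, so (3,1) = 68.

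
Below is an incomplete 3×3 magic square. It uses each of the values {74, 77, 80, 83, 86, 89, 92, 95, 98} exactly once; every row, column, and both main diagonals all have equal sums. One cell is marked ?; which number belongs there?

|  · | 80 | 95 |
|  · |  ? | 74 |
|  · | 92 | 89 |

The 9 entries sum to 774, so each line sums to 774/3 = 258.
Row 1 needs 258; the known cells sum to 175, so (1,1) = 83.
From row 3, 258 − (92 + 89) gives (3,1) = 77.
Column 1 must total 258; the given cells sum to 160, so (2,1) = 98.
Column 2: 80 + 92 + ? = 258, so (2,2) = 86.

86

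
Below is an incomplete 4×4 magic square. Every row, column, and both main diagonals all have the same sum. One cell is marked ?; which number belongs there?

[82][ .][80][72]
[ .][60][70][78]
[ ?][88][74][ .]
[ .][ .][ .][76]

Main diagonal is complete and sums to 292; that is the magic constant.
The remaining cell in row 1 is (1,2) = 292 − 234 = 58.
Row 2 needs 292; the known cells sum to 208, so (2,1) = 84.
Column 2 must total 292; the given cells sum to 206, so (4,2) = 86.
Using column 3: 80 + 70 + 74 + ? → (4,3) = 292 − 224 = 68.
Column 4 must total 292; the given cells sum to 226, so (3,4) = 66.
Anti-diagonal: 72 + 70 + 88 + ? = 292, so (4,1) = 62.
Row 3 needs 292; the known cells sum to 228, so (3,1) = 64.

64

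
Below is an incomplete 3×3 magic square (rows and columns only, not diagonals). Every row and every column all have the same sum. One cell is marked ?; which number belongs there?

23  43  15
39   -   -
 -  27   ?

35

Row 1 is complete and sums to 81; that is the magic constant.
From column 1, 81 − (23 + 39) gives (3,1) = 19.
Column 2: 43 + 27 + ? = 81, so (2,2) = 11.
Using row 2: 39 + 11 + ? → (2,3) = 81 − 50 = 31.
Row 3: 19 + 27 + ? = 81, so (3,3) = 35.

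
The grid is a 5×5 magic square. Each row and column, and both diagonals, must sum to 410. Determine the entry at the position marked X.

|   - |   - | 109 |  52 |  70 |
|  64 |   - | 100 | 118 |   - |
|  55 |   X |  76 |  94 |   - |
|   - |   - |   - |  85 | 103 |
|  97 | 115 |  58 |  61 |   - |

Row 5 must total 410; the given cells sum to 331, so (5,5) = 79.
Column 3: 109 + 100 + 76 + 58 + ? = 410, so (4,3) = 67.
Using anti-diagonal: 70 + 118 + 76 + 97 + ? → (4,2) = 410 − 361 = 49.
Row 4 must total 410; the given cells sum to 304, so (4,1) = 106.
From column 1, 410 − (64 + 55 + 106 + 97) gives (1,1) = 88.
Using main diagonal: 88 + 76 + 85 + 79 + ? → (2,2) = 410 − 328 = 82.
Row 1 needs 410; the known cells sum to 319, so (1,2) = 91.
Row 2 needs 410; the known cells sum to 364, so (2,5) = 46.
Using column 2: 91 + 82 + 49 + 115 + ? → (3,2) = 410 − 337 = 73.

73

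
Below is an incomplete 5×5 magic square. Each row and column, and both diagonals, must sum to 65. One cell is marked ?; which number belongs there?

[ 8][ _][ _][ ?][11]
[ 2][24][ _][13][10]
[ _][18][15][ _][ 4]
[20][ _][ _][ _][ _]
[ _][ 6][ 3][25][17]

19

From row 2, 65 − (2 + 24 + 13 + 10) gives (2,3) = 16.
From row 5, 65 − (6 + 3 + 25 + 17) gives (5,1) = 14.
Column 1: 8 + 2 + 20 + 14 + ? = 65, so (3,1) = 21.
Column 5: 11 + 10 + 4 + 17 + ? = 65, so (4,5) = 23.
Main diagonal must total 65; the given cells sum to 64, so (4,4) = 1.
Anti-diagonal needs 65; the known cells sum to 53, so (4,2) = 12.
From row 3, 65 − (21 + 18 + 15 + 4) gives (3,4) = 7.
The remaining cell in row 4 is (4,3) = 65 − 56 = 9.
Column 2 needs 65; the known cells sum to 60, so (1,2) = 5.
Using column 3: 16 + 15 + 9 + 3 + ? → (1,3) = 65 − 43 = 22.
Using column 4: 13 + 7 + 1 + 25 + ? → (1,4) = 65 − 46 = 19.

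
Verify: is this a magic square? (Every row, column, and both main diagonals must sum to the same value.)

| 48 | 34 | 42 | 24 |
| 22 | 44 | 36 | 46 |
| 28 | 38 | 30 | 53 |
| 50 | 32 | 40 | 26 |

Row 1: 48 + 34 + 42 + 24 = 148.
Row 2: 22 + 44 + 36 + 46 = 148.
Row 3: 28 + 38 + 30 + 53 = 149.
Row 4: 50 + 32 + 40 + 26 = 148.
Column 1: 48 + 22 + 28 + 50 = 148.
Column 2: 34 + 44 + 38 + 32 = 148.
Column 3: 42 + 36 + 30 + 40 = 148.
Column 4: 24 + 46 + 53 + 26 = 149.
Main diagonal: 48 + 44 + 30 + 26 = 148.
Anti-diagonal: 24 + 36 + 38 + 50 = 148.

No — column 4 sums to 149 but column 1 sums to 148.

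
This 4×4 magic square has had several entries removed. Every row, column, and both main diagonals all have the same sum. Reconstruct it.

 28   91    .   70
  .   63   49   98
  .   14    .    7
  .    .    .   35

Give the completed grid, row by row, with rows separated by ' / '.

28 91 21 70 / 0 63 49 98 / 105 14 84 7 / 77 42 56 35

Column 4 is already complete: 70 + 98 + 7 + 35 = 210, so that is the magic constant.
Row 1: 28 + 91 + 70 + ? = 210, so (1,3) = 21.
Row 2 must total 210; the given cells sum to 210, so (2,1) = 0.
From column 2, 210 − (91 + 63 + 14) gives (4,2) = 42.
Using main diagonal: 28 + 63 + 35 + ? → (3,3) = 210 − 126 = 84.
Using anti-diagonal: 70 + 49 + 14 + ? → (4,1) = 210 − 133 = 77.
From row 3, 210 − (14 + 84 + 7) gives (3,1) = 105.
From row 4, 210 − (77 + 42 + 35) gives (4,3) = 56.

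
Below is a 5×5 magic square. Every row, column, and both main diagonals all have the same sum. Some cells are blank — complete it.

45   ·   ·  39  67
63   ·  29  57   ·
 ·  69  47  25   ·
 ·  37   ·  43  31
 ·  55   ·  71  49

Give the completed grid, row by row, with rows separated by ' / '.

Column 4 is already complete: 39 + 57 + 25 + 43 + 71 = 235, so that is the magic constant.
From main diagonal, 235 − (45 + 47 + 43 + 49) gives (2,2) = 51.
Anti-diagonal needs 235; the known cells sum to 208, so (5,1) = 27.
Row 2: 63 + 51 + 29 + 57 + ? = 235, so (2,5) = 35.
Row 5: 27 + 55 + 71 + 49 + ? = 235, so (5,3) = 33.
Column 2 must total 235; the given cells sum to 212, so (1,2) = 23.
Using column 5: 67 + 35 + 31 + 49 + ? → (3,5) = 235 − 182 = 53.
Using row 1: 45 + 23 + 39 + 67 + ? → (1,3) = 235 − 174 = 61.
Using row 3: 69 + 47 + 25 + 53 + ? → (3,1) = 235 − 194 = 41.
Column 1: 45 + 63 + 41 + 27 + ? = 235, so (4,1) = 59.
Column 3 must total 235; the given cells sum to 170, so (4,3) = 65.

45 23 61 39 67 / 63 51 29 57 35 / 41 69 47 25 53 / 59 37 65 43 31 / 27 55 33 71 49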